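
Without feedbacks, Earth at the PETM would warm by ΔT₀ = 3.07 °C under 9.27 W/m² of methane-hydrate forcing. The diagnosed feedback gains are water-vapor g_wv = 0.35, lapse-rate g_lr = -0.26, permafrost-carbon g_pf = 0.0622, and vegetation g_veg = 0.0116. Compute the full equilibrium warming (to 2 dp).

3.67 °C

Total gain g = 0.35 − 0.26 + 0.0622 + 0.0116 = 0.1638.
Amplification A = 1/(1 − 0.1638) = 1.196.
ΔT = 3.07 × 1.196 = 3.67 °C.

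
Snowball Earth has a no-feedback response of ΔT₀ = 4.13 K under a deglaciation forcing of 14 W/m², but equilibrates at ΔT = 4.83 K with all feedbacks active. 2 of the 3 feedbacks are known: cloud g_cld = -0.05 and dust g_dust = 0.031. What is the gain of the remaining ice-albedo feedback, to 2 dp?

Amplification A = ΔT/ΔT₀ = 4.83/4.13 = 1.169.
Total gain g = 1 − 1/A = 1 − 1/1.169 = 0.1446.
Known gains sum to -0.05 + 0.031 = -0.019.
g_ice = 0.1446 + 0.019 = 0.16.

0.16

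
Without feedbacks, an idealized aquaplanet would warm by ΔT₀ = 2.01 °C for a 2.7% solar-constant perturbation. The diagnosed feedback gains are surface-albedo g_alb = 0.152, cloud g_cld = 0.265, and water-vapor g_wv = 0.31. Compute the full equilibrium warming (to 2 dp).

Total gain g = 0.152 + 0.265 + 0.31 = 0.727.
Amplification A = 1/(1 − 0.727) = 3.663.
ΔT = 2.01 × 3.663 = 7.36 °C.

7.36 °C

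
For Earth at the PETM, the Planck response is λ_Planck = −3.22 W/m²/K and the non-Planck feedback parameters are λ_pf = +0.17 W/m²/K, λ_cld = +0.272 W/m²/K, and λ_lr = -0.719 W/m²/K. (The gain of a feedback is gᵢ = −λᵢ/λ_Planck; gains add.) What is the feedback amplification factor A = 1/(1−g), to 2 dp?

0.92

Convert to gains: g_pf = 0.17/3.22 = 0.0528; g_cld = 0.272/3.22 = 0.08447; g_lr = -0.719/3.22 = -0.2233.
Total gain g = -0.08603.
A = 1/(1 + 0.08603) = 0.92.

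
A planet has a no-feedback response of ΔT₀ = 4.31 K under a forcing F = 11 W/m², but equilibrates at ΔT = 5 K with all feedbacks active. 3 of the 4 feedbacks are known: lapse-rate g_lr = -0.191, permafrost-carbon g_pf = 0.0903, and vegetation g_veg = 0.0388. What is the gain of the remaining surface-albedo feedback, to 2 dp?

0.20

Amplification A = ΔT/ΔT₀ = 5/4.31 = 1.16.
Total gain g = 1 − 1/A = 1 − 1/1.16 = 0.1379.
Known gains sum to -0.191 + 0.0903 + 0.0388 = -0.0619.
g_alb = 0.1379 + 0.0619 = 0.20.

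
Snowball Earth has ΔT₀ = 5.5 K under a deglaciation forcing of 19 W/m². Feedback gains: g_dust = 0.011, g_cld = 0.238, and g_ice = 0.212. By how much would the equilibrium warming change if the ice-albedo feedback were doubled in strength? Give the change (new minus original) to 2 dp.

6.62 K

Original: g = 0.461, ΔT = 5.5/(1−0.461) = 10.2041 K.
With doubled ice-albedo: g' = 0.673, ΔT' = 5.5/(1−0.673) = 16.8196 K.
Change = 16.8196 − 10.2041 = 6.62 K.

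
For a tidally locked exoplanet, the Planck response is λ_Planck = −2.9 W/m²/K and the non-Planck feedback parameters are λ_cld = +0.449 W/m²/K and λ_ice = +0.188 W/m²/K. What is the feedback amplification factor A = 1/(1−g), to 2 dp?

1.28

Convert to gains: g_cld = 0.449/2.9 = 0.1548; g_ice = 0.188/2.9 = 0.06483.
Total gain g = 0.21963.
A = 1/(1 − 0.21963) = 1.28.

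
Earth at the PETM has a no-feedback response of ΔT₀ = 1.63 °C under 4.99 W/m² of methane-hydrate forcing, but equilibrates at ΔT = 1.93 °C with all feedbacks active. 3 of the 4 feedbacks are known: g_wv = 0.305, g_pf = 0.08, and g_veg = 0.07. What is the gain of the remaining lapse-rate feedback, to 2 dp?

-0.30

Amplification A = ΔT/ΔT₀ = 1.93/1.63 = 1.184.
Total gain g = 1 − 1/A = 1 − 1/1.184 = 0.1554.
Known gains sum to 0.305 + 0.08 + 0.07 = 0.455.
g_lr = 0.1554 − 0.455 = -0.30.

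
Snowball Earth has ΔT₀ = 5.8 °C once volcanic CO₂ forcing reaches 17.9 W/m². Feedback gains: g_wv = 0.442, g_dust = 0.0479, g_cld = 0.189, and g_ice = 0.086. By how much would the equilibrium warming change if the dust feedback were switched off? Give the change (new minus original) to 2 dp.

Original: g = 0.7649, ΔT = 5.8/(1−0.7649) = 24.6704 °C.
Without dust: g' = 0.717, ΔT' = 5.8/(1−0.717) = 20.4947 °C.
Change = 20.4947 − 24.6704 = -4.18 °C.

-4.18 °C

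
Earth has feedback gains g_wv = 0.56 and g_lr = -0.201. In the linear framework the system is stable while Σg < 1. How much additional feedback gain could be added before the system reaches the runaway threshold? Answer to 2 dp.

0.64

Current total gain = 0.56 − 0.201 = 0.359.
Margin to runaway = 1 − 0.359 = 0.64.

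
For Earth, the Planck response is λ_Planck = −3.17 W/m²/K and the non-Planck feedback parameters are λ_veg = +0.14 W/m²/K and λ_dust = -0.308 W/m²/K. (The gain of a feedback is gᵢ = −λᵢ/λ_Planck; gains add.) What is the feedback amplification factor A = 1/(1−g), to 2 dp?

Convert to gains: g_veg = 0.14/3.17 = 0.04416; g_dust = -0.308/3.17 = -0.09716.
Total gain g = -0.053.
A = 1/(1 + 0.053) = 0.95.

0.95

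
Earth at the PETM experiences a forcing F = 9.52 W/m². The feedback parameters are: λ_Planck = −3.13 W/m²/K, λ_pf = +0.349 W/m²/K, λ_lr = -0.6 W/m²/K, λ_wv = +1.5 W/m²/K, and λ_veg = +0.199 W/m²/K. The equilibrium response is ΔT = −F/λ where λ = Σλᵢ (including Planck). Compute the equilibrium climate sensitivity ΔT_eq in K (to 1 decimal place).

Net feedback parameter λ = (−3.13) + (+0.349) + (-0.6) + (+1.5) + (+0.199) = -1.682 W/m²/K.
ΔT = −F/λ = −9.52/(-1.682) = 5.7 K.

5.7 K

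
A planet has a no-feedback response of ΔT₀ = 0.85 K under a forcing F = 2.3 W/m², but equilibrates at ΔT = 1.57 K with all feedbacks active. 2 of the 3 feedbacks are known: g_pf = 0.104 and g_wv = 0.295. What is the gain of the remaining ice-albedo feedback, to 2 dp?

Amplification A = ΔT/ΔT₀ = 1.57/0.85 = 1.847.
Total gain g = 1 − 1/A = 1 − 1/1.847 = 0.4586.
Known gains sum to 0.104 + 0.295 = 0.399.
g_ice = 0.4586 − 0.399 = 0.06.

0.06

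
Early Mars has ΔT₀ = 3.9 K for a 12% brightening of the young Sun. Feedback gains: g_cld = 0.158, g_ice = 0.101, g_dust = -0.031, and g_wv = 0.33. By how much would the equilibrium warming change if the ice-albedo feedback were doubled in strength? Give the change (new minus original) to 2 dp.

Original: g = 0.558, ΔT = 3.9/(1−0.558) = 8.8235 K.
With doubled ice-albedo: g' = 0.659, ΔT' = 3.9/(1−0.659) = 11.4370 K.
Change = 11.4370 − 8.8235 = 2.61 K.

2.61 K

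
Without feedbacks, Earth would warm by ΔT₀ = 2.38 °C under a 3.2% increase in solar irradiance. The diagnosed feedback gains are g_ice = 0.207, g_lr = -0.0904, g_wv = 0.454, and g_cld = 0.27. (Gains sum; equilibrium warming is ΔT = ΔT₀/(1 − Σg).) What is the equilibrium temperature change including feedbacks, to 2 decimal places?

14.93 °C

Total gain g = 0.207 − 0.0904 + 0.454 + 0.27 = 0.8406.
Amplification A = 1/(1 − 0.8406) = 6.274.
ΔT = 2.38 × 6.274 = 14.93 °C.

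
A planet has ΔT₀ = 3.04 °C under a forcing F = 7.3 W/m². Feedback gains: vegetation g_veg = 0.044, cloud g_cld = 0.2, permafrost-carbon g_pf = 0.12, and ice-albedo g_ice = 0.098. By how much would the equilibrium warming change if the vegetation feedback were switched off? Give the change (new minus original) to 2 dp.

-0.43 °C

Original: g = 0.462, ΔT = 3.04/(1−0.462) = 5.6506 °C.
Without vegetation: g' = 0.418, ΔT' = 3.04/(1−0.418) = 5.2234 °C.
Change = 5.2234 − 5.6506 = -0.43 °C.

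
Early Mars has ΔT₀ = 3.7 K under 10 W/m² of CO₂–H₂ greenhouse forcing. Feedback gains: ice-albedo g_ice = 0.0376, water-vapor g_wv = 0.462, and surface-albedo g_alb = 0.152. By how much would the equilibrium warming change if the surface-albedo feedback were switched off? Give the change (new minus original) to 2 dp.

-3.23 K

Original: g = 0.6516, ΔT = 3.7/(1−0.6516) = 10.6200 K.
Without surface-albedo: g' = 0.4996, ΔT' = 3.7/(1−0.4996) = 7.3941 K.
Change = 7.3941 − 10.6200 = -3.23 K.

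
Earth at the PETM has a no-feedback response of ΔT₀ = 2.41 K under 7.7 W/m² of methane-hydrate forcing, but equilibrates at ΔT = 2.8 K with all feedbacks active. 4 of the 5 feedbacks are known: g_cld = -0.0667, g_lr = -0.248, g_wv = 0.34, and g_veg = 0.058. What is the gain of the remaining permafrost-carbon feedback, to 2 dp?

Amplification A = ΔT/ΔT₀ = 2.8/2.41 = 1.162.
Total gain g = 1 − 1/A = 1 − 1/1.162 = 0.1394.
Known gains sum to -0.0667 − 0.248 + 0.34 + 0.058 = 0.0833.
g_pf = 0.1394 − 0.0833 = 0.06.

0.06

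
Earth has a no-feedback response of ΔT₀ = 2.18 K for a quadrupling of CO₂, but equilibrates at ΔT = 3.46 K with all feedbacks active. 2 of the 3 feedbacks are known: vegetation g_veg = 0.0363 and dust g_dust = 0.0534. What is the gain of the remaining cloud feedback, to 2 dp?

0.28

Amplification A = ΔT/ΔT₀ = 3.46/2.18 = 1.587.
Total gain g = 1 − 1/A = 1 − 1/1.587 = 0.3699.
Known gains sum to 0.0363 + 0.0534 = 0.0897.
g_cld = 0.3699 − 0.0897 = 0.28.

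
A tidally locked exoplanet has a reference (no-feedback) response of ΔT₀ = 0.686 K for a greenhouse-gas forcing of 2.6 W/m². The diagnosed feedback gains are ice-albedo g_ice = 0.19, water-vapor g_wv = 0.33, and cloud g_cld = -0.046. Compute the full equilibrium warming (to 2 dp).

Total gain g = 0.19 + 0.33 − 0.046 = 0.474.
Amplification A = 1/(1 − 0.474) = 1.901.
ΔT = 0.686 × 1.901 = 1.30 K.

1.30 K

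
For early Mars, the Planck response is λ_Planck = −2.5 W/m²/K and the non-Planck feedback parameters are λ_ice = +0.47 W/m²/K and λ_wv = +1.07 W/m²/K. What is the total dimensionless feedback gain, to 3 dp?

0.616

Convert to gains: g_ice = 0.47/2.5 = 0.188; g_wv = 1.07/2.5 = 0.428.
Total gain g = 0.616.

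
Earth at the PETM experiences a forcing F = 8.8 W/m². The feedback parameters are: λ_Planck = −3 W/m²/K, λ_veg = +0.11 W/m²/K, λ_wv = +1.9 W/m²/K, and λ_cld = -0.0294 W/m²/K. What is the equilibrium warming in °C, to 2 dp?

Net feedback parameter λ = (−3) + (+0.11) + (+1.9) + (-0.0294) = -1.0194 W/m²/K.
ΔT = −F/λ = −8.8/(-1.0194) = 8.63 °C.

8.63 °C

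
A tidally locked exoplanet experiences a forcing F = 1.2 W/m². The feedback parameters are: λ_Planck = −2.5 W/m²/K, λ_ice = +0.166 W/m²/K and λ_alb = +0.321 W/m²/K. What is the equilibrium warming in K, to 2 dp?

0.60 K

Net feedback parameter λ = (−2.5) + (+0.166) + (+0.321) = -2.013 W/m²/K.
ΔT = −F/λ = −1.2/(-2.013) = 0.60 K.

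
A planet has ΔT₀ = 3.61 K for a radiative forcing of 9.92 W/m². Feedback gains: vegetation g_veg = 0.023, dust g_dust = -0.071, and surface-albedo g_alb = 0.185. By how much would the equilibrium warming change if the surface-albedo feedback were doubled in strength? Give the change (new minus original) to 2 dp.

1.14 K

Original: g = 0.137, ΔT = 3.61/(1−0.137) = 4.1831 K.
With doubled surface-albedo: g' = 0.322, ΔT' = 3.61/(1−0.322) = 5.3245 K.
Change = 5.3245 − 4.1831 = 1.14 K.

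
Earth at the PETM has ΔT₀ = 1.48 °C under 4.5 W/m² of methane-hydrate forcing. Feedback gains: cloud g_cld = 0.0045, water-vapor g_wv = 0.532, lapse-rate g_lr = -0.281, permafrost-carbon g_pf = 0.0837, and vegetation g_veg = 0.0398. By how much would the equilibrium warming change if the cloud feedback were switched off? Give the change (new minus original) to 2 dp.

Original: g = 0.379, ΔT = 1.48/(1−0.379) = 2.3833 °C.
Without cloud: g' = 0.3745, ΔT' = 1.48/(1−0.3745) = 2.3661 °C.
Change = 2.3661 − 2.3833 = -0.02 °C.

-0.02 °C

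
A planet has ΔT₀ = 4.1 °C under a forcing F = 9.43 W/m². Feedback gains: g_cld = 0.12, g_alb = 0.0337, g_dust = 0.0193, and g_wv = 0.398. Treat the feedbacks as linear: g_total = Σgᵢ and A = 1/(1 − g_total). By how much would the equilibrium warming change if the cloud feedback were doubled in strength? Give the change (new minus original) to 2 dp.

Original: g = 0.571, ΔT = 4.1/(1−0.571) = 9.5571 °C.
With doubled cloud: g' = 0.691, ΔT' = 4.1/(1−0.691) = 13.2686 °C.
Change = 13.2686 − 9.5571 = 3.71 °C.

3.71 °C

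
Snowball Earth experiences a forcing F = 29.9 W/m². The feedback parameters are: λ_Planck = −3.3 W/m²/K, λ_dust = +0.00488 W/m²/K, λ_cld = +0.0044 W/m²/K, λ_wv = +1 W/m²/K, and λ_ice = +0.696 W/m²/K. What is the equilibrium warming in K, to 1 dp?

18.7 K

Net feedback parameter λ = (−3.3) + (+0.00488) + (+0.0044) + (+1) + (+0.696) = -1.59472 W/m²/K.
ΔT = −F/λ = −29.9/(-1.59472) = 18.7 K.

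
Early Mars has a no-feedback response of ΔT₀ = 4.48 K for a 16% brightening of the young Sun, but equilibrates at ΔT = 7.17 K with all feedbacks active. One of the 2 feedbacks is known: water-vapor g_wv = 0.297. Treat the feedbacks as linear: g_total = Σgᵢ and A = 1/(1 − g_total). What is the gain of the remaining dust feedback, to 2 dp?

0.08

Amplification A = ΔT/ΔT₀ = 7.17/4.48 = 1.6.
Total gain g = 1 − 1/A = 1 − 1/1.6 = 0.375.
The known gain is 0.297.
g_dust = 0.375 − 0.297 = 0.08.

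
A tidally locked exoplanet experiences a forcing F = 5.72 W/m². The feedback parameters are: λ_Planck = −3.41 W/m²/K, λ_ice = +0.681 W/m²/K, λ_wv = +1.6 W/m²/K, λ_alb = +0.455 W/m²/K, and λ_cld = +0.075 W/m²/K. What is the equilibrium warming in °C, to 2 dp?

Net feedback parameter λ = (−3.41) + (+0.681) + (+1.6) + (+0.455) + (+0.075) = -0.599 W/m²/K.
ΔT = −F/λ = −5.72/(-0.599) = 9.55 °C.

9.55 °C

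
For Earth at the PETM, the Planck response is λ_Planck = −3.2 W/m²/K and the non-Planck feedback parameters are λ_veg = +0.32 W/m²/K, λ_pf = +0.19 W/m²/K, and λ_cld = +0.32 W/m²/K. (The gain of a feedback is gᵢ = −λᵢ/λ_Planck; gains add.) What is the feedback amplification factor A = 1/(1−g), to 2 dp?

Convert to gains: g_veg = 0.32/3.2 = 0.1; g_pf = 0.19/3.2 = 0.05937; g_cld = 0.32/3.2 = 0.1.
Total gain g = 0.25937.
A = 1/(1 − 0.25937) = 1.35.

1.35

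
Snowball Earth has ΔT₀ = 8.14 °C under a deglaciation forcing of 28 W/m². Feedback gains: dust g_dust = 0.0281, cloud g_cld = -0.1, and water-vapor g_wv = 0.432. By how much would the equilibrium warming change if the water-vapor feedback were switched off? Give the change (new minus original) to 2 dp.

Original: g = 0.3601, ΔT = 8.14/(1−0.3601) = 12.7207 °C.
Without water-vapor: g' = -0.0719, ΔT' = 8.14/(1+0.0719) = 7.5940 °C.
Change = 7.5940 − 12.7207 = -5.13 °C.

-5.13 °C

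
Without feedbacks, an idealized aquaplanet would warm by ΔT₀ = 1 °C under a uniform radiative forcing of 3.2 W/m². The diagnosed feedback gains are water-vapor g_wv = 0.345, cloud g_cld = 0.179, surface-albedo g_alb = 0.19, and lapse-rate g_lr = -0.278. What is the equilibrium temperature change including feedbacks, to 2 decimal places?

1.77 °C

Total gain g = 0.345 + 0.179 + 0.19 − 0.278 = 0.436.
Amplification A = 1/(1 − 0.436) = 1.773.
ΔT = 1 × 1.773 = 1.77 °C.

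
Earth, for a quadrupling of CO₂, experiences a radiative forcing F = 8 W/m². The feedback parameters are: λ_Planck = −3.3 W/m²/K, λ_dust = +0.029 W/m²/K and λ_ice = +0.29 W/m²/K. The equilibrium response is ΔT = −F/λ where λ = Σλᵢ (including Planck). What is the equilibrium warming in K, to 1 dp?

2.7 K

Net feedback parameter λ = (−3.3) + (+0.029) + (+0.29) = -2.981 W/m²/K.
ΔT = −F/λ = −8/(-2.981) = 2.7 K.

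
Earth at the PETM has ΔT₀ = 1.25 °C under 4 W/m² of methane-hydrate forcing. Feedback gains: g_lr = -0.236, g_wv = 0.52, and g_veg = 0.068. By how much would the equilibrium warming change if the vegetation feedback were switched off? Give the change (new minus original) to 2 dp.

Original: g = 0.352, ΔT = 1.25/(1−0.352) = 1.9290 °C.
Without vegetation: g' = 0.284, ΔT' = 1.25/(1−0.284) = 1.7458 °C.
Change = 1.7458 − 1.9290 = -0.18 °C.

-0.18 °C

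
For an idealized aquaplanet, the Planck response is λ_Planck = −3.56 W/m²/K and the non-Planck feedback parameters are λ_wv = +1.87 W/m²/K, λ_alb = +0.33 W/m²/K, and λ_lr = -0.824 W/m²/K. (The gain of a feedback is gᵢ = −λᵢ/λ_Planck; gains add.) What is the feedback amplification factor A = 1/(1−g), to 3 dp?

1.630

Convert to gains: g_wv = 1.87/3.56 = 0.5253; g_alb = 0.33/3.56 = 0.0927; g_lr = -0.824/3.56 = -0.2315.
Total gain g = 0.3865.
A = 1/(1 − 0.3865) = 1.630.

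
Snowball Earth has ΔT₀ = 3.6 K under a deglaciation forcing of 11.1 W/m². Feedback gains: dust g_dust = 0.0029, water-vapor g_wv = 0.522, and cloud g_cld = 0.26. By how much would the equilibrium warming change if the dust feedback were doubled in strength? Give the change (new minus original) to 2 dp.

Original: g = 0.7849, ΔT = 3.6/(1−0.7849) = 16.7364 K.
With doubled dust: g' = 0.7878, ΔT' = 3.6/(1−0.7878) = 16.9651 K.
Change = 16.9651 − 16.7364 = 0.23 K.

0.23 K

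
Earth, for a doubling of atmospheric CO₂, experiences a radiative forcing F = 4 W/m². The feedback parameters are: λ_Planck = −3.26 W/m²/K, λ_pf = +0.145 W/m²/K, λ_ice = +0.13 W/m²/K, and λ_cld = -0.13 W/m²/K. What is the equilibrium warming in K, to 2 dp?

1.28 K

Net feedback parameter λ = (−3.26) + (+0.145) + (+0.13) + (-0.13) = -3.115 W/m²/K.
ΔT = −F/λ = −4/(-3.115) = 1.28 K.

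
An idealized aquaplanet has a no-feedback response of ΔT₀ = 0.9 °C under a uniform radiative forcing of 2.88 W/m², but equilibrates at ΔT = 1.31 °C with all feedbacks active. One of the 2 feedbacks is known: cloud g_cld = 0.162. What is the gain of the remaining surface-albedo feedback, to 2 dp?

0.15

Amplification A = ΔT/ΔT₀ = 1.31/0.9 = 1.456.
Total gain g = 1 − 1/A = 1 − 1/1.456 = 0.3132.
The known gain is 0.162.
g_alb = 0.3132 − 0.162 = 0.15.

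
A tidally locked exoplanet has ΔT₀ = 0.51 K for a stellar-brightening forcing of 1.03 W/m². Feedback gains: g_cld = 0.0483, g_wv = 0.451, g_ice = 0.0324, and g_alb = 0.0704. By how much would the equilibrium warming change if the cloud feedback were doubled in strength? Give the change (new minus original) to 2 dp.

Original: g = 0.6021, ΔT = 0.51/(1−0.6021) = 1.2817 K.
With doubled cloud: g' = 0.6504, ΔT' = 0.51/(1−0.6504) = 1.4588 K.
Change = 1.4588 − 1.2817 = 0.18 K.

0.18 K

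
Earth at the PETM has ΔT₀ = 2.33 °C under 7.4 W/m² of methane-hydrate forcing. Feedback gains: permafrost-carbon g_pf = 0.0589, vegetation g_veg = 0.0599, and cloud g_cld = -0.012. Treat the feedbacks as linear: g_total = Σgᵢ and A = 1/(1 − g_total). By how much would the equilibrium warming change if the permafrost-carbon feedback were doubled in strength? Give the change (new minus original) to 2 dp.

0.18 °C

Original: g = 0.1068, ΔT = 2.33/(1−0.1068) = 2.6086 °C.
With doubled permafrost-carbon: g' = 0.1657, ΔT' = 2.33/(1−0.1657) = 2.7928 °C.
Change = 2.7928 − 2.6086 = 0.18 °C.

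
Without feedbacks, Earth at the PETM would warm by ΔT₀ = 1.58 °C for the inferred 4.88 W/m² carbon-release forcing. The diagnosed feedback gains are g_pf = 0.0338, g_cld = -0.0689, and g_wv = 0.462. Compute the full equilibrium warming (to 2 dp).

2.76 °C

Total gain g = 0.0338 − 0.0689 + 0.462 = 0.4269.
Amplification A = 1/(1 − 0.4269) = 1.745.
ΔT = 1.58 × 1.745 = 2.76 °C.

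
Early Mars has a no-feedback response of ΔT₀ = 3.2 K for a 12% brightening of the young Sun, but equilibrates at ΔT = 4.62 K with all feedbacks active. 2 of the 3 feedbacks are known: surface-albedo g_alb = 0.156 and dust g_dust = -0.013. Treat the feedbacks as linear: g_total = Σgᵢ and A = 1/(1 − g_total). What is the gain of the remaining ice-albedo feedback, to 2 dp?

Amplification A = ΔT/ΔT₀ = 4.62/3.2 = 1.444.
Total gain g = 1 − 1/A = 1 − 1/1.444 = 0.3075.
Known gains sum to 0.156 − 0.013 = 0.143.
g_ice = 0.3075 − 0.143 = 0.16.

0.16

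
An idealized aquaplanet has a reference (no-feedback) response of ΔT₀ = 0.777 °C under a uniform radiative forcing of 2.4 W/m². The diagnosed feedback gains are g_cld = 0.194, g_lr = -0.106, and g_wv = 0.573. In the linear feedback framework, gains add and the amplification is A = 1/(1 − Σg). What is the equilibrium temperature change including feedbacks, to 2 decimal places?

2.29 °C

Total gain g = 0.194 − 0.106 + 0.573 = 0.661.
Amplification A = 1/(1 − 0.661) = 2.95.
ΔT = 0.777 × 2.95 = 2.29 °C.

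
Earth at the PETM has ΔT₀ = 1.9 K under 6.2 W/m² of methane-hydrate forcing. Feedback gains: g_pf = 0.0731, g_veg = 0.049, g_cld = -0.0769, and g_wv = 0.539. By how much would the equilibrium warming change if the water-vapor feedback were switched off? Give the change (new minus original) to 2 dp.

Original: g = 0.5842, ΔT = 1.9/(1−0.5842) = 4.5695 K.
Without water-vapor: g' = 0.0452, ΔT' = 1.9/(1−0.0452) = 1.9899 K.
Change = 1.9899 − 4.5695 = -2.58 K.

-2.58 K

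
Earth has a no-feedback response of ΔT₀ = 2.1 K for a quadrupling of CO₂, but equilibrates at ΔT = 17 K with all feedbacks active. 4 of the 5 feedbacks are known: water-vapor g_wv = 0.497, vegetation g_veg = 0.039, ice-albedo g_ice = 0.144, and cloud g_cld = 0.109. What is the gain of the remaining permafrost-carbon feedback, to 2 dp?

Amplification A = ΔT/ΔT₀ = 17/2.1 = 8.095.
Total gain g = 1 − 1/A = 1 − 1/8.095 = 0.8765.
Known gains sum to 0.497 + 0.039 + 0.144 + 0.109 = 0.789.
g_pf = 0.8765 − 0.789 = 0.09.

0.09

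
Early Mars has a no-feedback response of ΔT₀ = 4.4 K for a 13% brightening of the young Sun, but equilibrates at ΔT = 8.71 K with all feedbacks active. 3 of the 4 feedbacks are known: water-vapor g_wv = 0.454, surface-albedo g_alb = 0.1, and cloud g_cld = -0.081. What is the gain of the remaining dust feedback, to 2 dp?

0.02

Amplification A = ΔT/ΔT₀ = 8.71/4.4 = 1.98.
Total gain g = 1 − 1/A = 1 − 1/1.98 = 0.4949.
Known gains sum to 0.454 + 0.1 − 0.081 = 0.473.
g_dust = 0.4949 − 0.473 = 0.02.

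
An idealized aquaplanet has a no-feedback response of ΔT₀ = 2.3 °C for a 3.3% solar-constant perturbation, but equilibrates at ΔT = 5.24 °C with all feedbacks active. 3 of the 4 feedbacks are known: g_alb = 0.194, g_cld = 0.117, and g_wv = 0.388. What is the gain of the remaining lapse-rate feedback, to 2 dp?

Amplification A = ΔT/ΔT₀ = 5.24/2.3 = 2.278.
Total gain g = 1 − 1/A = 1 − 1/2.278 = 0.561.
Known gains sum to 0.194 + 0.117 + 0.388 = 0.699.
g_lr = 0.561 − 0.699 = -0.14.

-0.14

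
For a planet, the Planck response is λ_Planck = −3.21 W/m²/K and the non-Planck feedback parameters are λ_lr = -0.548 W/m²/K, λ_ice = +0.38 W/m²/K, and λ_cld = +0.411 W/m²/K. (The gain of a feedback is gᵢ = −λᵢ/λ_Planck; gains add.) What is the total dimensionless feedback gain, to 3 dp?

Convert to gains: g_lr = -0.548/3.21 = -0.1707; g_ice = 0.38/3.21 = 0.1184; g_cld = 0.411/3.21 = 0.128.
Total gain g = 0.0757.

0.076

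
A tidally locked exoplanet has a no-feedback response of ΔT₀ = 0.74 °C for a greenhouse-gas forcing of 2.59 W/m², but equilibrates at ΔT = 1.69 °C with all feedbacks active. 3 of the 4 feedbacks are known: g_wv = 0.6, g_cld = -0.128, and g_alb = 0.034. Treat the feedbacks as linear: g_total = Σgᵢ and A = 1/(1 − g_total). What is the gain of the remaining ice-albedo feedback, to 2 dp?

0.06

Amplification A = ΔT/ΔT₀ = 1.69/0.74 = 2.284.
Total gain g = 1 − 1/A = 1 − 1/2.284 = 0.5622.
Known gains sum to 0.6 − 0.128 + 0.034 = 0.506.
g_ice = 0.5622 − 0.506 = 0.06.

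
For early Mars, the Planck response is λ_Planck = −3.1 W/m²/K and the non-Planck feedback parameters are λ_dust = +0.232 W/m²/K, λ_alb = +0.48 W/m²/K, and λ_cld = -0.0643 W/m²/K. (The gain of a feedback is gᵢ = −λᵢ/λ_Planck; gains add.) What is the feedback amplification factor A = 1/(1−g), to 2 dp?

Convert to gains: g_dust = 0.232/3.1 = 0.07484; g_alb = 0.48/3.1 = 0.1548; g_cld = -0.0643/3.1 = -0.02074.
Total gain g = 0.2089.
A = 1/(1 − 0.2089) = 1.26.

1.26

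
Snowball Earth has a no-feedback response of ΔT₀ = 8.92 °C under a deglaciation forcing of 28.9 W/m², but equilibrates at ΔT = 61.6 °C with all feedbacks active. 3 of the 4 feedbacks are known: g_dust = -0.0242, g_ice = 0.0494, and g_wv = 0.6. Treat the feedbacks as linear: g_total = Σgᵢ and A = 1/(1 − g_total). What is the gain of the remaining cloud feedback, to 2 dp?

Amplification A = ΔT/ΔT₀ = 61.6/8.92 = 6.906.
Total gain g = 1 − 1/A = 1 − 1/6.906 = 0.8552.
Known gains sum to -0.0242 + 0.0494 + 0.6 = 0.6252.
g_cld = 0.8552 − 0.6252 = 0.23.

0.23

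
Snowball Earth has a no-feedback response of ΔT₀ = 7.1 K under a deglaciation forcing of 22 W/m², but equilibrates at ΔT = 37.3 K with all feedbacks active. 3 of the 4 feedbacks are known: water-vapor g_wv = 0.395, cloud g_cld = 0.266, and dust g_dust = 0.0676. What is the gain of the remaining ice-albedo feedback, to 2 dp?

Amplification A = ΔT/ΔT₀ = 37.3/7.1 = 5.254.
Total gain g = 1 − 1/A = 1 − 1/5.254 = 0.8097.
Known gains sum to 0.395 + 0.266 + 0.0676 = 0.7286.
g_ice = 0.8097 − 0.7286 = 0.08.

0.08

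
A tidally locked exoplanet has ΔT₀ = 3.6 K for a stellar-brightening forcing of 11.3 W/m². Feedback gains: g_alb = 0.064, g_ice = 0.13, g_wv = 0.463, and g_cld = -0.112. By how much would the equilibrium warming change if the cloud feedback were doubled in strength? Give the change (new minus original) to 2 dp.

Original: g = 0.545, ΔT = 3.6/(1−0.545) = 7.9121 K.
With doubled cloud: g' = 0.433, ΔT' = 3.6/(1−0.433) = 6.3492 K.
Change = 6.3492 − 7.9121 = -1.56 K.

-1.56 K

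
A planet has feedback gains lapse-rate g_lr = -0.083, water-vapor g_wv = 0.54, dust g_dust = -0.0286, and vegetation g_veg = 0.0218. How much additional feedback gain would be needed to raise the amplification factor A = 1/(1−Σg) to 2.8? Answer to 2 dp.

0.19

Current total gain = 0.4502.
Target gain for A = 2.8: g* = 1 − 1/2.8 = 0.6429.
Additional gain needed = 0.6429 − 0.4502 = 0.19.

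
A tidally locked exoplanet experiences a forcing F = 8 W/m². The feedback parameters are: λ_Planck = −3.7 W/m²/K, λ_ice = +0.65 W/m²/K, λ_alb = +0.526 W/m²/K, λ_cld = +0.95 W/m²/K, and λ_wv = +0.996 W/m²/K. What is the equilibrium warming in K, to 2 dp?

Net feedback parameter λ = (−3.7) + (+0.65) + (+0.526) + (+0.95) + (+0.996) = -0.578 W/m²/K.
ΔT = −F/λ = −8/(-0.578) = 13.84 K.

13.84 K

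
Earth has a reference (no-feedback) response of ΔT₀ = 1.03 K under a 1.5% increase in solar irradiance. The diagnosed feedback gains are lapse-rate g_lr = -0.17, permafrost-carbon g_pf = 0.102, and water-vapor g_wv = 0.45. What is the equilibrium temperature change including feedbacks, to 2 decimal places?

1.67 K

Total gain g = -0.17 + 0.102 + 0.45 = 0.382.
Amplification A = 1/(1 − 0.382) = 1.618.
ΔT = 1.03 × 1.618 = 1.67 K.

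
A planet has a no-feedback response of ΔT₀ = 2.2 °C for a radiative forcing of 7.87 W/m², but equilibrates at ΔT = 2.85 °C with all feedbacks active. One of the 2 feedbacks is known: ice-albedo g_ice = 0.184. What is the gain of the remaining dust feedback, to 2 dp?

0.04

Amplification A = ΔT/ΔT₀ = 2.85/2.2 = 1.295.
Total gain g = 1 − 1/A = 1 − 1/1.295 = 0.2278.
The known gain is 0.184.
g_dust = 0.2278 − 0.184 = 0.04.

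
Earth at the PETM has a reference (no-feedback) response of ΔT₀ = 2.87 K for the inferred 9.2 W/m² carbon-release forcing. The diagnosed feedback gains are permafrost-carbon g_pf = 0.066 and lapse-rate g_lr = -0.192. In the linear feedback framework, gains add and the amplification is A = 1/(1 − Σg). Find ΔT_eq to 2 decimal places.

Total gain g = 0.066 − 0.192 = -0.126.
Amplification A = 1/(1 + 0.126) = 0.8881.
ΔT = 2.87 × 0.8881 = 2.55 K.

2.55 K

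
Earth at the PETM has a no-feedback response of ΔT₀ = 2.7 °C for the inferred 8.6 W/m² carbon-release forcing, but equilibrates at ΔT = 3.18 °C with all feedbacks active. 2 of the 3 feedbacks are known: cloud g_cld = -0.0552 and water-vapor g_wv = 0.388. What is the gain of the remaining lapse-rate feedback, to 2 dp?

-0.18

Amplification A = ΔT/ΔT₀ = 3.18/2.7 = 1.178.
Total gain g = 1 − 1/A = 1 − 1/1.178 = 0.1511.
Known gains sum to -0.0552 + 0.388 = 0.3328.
g_lr = 0.1511 − 0.3328 = -0.18.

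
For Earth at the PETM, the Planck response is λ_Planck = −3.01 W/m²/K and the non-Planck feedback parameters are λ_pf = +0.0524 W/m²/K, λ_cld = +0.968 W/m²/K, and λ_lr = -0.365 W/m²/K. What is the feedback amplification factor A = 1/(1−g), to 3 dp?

1.278

Convert to gains: g_pf = 0.0524/3.01 = 0.01741; g_cld = 0.968/3.01 = 0.3216; g_lr = -0.365/3.01 = -0.1213.
Total gain g = 0.21771.
A = 1/(1 − 0.21771) = 1.278.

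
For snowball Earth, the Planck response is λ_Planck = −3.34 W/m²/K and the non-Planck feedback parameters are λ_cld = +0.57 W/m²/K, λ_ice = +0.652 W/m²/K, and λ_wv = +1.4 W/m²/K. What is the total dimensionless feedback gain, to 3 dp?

0.785

Convert to gains: g_cld = 0.57/3.34 = 0.1707; g_ice = 0.652/3.34 = 0.1952; g_wv = 1.4/3.34 = 0.4192.
Total gain g = 0.7851.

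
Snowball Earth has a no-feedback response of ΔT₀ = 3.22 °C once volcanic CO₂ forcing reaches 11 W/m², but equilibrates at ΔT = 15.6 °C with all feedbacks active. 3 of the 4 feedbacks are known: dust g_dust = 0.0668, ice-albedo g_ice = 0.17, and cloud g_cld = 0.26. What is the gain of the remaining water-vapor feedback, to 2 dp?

Amplification A = ΔT/ΔT₀ = 15.6/3.22 = 4.845.
Total gain g = 1 − 1/A = 1 − 1/4.845 = 0.7936.
Known gains sum to 0.0668 + 0.17 + 0.26 = 0.4968.
g_wv = 0.7936 − 0.4968 = 0.30.

0.30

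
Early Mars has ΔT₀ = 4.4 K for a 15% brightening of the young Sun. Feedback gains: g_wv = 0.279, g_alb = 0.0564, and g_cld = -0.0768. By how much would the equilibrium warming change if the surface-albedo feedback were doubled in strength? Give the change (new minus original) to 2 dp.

0.49 K

Original: g = 0.2586, ΔT = 4.4/(1−0.2586) = 5.9347 K.
With doubled surface-albedo: g' = 0.315, ΔT' = 4.4/(1−0.315) = 6.4234 K.
Change = 6.4234 − 5.9347 = 0.49 K.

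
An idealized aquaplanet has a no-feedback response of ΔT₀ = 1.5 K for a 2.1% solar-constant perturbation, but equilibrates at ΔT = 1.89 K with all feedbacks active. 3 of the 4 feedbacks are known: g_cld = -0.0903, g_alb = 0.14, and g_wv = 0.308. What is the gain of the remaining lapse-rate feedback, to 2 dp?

-0.15

Amplification A = ΔT/ΔT₀ = 1.89/1.5 = 1.26.
Total gain g = 1 − 1/A = 1 − 1/1.26 = 0.2063.
Known gains sum to -0.0903 + 0.14 + 0.308 = 0.3577.
g_lr = 0.2063 − 0.3577 = -0.15.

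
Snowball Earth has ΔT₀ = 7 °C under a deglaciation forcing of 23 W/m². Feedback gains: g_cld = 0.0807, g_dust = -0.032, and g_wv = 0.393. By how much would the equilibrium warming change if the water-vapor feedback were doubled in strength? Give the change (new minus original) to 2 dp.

29.81 °C

Original: g = 0.4417, ΔT = 7/(1−0.4417) = 12.5381 °C.
With doubled water-vapor: g' = 0.8347, ΔT' = 7/(1−0.8347) = 42.3472 °C.
Change = 42.3472 − 12.5381 = 29.81 °C.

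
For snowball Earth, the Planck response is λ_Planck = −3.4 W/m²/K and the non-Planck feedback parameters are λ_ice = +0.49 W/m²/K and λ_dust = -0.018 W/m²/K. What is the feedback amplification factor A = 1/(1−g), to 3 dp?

Convert to gains: g_ice = 0.49/3.4 = 0.1441; g_dust = -0.018/3.4 = -0.005294.
Total gain g = 0.138806.
A = 1/(1 − 0.138806) = 1.161.

1.161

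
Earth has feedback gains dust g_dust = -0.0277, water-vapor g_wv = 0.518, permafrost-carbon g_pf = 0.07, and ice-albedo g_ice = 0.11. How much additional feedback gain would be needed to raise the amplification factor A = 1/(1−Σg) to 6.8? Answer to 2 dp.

0.18

Current total gain = 0.6703.
Target gain for A = 6.8: g* = 1 − 1/6.8 = 0.8529.
Additional gain needed = 0.8529 − 0.6703 = 0.18.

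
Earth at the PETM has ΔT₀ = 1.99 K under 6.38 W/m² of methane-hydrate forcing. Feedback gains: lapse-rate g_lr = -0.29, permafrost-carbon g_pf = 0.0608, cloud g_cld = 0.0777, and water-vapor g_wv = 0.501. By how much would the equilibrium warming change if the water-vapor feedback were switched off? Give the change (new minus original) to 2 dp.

-1.33 K

Original: g = 0.3495, ΔT = 1.99/(1−0.3495) = 3.0592 K.
Without water-vapor: g' = -0.1515, ΔT' = 1.99/(1+0.1515) = 1.7282 K.
Change = 1.7282 − 3.0592 = -1.33 K.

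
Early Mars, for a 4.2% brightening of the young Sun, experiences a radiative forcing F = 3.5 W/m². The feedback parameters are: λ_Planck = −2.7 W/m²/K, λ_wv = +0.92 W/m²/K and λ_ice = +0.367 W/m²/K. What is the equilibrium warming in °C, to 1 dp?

Net feedback parameter λ = (−2.7) + (+0.92) + (+0.367) = -1.413 W/m²/K.
ΔT = −F/λ = −3.5/(-1.413) = 2.5 °C.

2.5 °C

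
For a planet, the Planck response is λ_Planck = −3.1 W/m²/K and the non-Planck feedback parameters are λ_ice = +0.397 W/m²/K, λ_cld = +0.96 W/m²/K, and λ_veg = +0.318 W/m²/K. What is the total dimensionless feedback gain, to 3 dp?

Convert to gains: g_ice = 0.397/3.1 = 0.1281; g_cld = 0.96/3.1 = 0.3097; g_veg = 0.318/3.1 = 0.1026.
Total gain g = 0.5404.

0.540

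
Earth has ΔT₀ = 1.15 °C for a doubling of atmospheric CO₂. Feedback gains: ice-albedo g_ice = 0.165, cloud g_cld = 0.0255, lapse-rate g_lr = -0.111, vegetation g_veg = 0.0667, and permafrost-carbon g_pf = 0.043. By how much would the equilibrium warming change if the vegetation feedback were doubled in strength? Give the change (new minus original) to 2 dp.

Original: g = 0.1892, ΔT = 1.15/(1−0.1892) = 1.4184 °C.
With doubled vegetation: g' = 0.2559, ΔT' = 1.15/(1−0.2559) = 1.5455 °C.
Change = 1.5455 − 1.4184 = 0.13 °C.

0.13 °C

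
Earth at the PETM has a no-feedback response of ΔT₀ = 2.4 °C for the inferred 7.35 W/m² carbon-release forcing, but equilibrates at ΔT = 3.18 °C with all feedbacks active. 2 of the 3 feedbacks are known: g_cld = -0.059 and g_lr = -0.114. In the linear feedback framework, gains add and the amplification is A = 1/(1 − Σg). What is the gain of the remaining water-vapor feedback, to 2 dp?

Amplification A = ΔT/ΔT₀ = 3.18/2.4 = 1.325.
Total gain g = 1 − 1/A = 1 − 1/1.325 = 0.2453.
Known gains sum to -0.059 − 0.114 = -0.173.
g_wv = 0.2453 + 0.173 = 0.42.

0.42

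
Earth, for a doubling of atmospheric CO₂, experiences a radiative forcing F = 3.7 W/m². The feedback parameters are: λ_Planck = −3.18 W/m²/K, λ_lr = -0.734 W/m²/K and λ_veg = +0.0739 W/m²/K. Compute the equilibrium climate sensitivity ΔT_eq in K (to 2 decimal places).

0.96 K

Net feedback parameter λ = (−3.18) + (-0.734) + (+0.0739) = -3.8401 W/m²/K.
ΔT = −F/λ = −3.7/(-3.8401) = 0.96 K.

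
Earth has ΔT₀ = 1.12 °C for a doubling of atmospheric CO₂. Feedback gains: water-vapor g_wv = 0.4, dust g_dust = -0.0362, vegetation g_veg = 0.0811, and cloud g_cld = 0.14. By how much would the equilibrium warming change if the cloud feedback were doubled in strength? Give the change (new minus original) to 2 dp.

1.37 °C

Original: g = 0.5849, ΔT = 1.12/(1−0.5849) = 2.6981 °C.
With doubled cloud: g' = 0.7249, ΔT' = 1.12/(1−0.7249) = 4.0712 °C.
Change = 4.0712 − 2.6981 = 1.37 °C.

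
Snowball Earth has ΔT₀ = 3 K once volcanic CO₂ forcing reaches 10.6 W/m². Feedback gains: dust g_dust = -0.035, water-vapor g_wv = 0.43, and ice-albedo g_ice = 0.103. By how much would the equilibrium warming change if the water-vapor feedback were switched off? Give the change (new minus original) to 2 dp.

-2.76 K

Original: g = 0.498, ΔT = 3/(1−0.498) = 5.9761 K.
Without water-vapor: g' = 0.068, ΔT' = 3/(1−0.068) = 3.2189 K.
Change = 3.2189 − 5.9761 = -2.76 K.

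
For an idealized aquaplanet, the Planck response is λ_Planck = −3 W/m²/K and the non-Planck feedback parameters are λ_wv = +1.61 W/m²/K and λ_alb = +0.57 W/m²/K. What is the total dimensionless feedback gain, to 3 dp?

Convert to gains: g_wv = 1.61/3 = 0.5367; g_alb = 0.57/3 = 0.19.
Total gain g = 0.7267.

0.727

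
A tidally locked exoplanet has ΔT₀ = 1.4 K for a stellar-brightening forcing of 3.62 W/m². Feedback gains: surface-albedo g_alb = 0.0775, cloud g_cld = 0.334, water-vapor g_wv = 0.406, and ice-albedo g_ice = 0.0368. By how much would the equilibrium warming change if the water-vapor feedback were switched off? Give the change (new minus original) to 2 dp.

Original: g = 0.8543, ΔT = 1.4/(1−0.8543) = 9.6088 K.
Without water-vapor: g' = 0.4483, ΔT' = 1.4/(1−0.4483) = 2.5376 K.
Change = 2.5376 − 9.6088 = -7.07 K.

-7.07 K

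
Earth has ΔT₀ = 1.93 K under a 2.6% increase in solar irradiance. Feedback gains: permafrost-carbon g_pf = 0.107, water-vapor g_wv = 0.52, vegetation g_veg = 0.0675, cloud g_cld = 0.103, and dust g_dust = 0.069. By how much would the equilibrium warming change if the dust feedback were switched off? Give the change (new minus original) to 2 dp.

Original: g = 0.8665, ΔT = 1.93/(1−0.8665) = 14.4569 K.
Without dust: g' = 0.7975, ΔT' = 1.93/(1−0.7975) = 9.5309 K.
Change = 9.5309 − 14.4569 = -4.93 K.

-4.93 K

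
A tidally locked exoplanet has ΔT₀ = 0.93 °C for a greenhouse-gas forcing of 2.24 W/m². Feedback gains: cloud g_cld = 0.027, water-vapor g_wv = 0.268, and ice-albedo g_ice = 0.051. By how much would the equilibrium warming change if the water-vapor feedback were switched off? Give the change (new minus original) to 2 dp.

Original: g = 0.346, ΔT = 0.93/(1−0.346) = 1.4220 °C.
Without water-vapor: g' = 0.078, ΔT' = 0.93/(1−0.078) = 1.0087 °C.
Change = 1.0087 − 1.4220 = -0.41 °C.

-0.41 °C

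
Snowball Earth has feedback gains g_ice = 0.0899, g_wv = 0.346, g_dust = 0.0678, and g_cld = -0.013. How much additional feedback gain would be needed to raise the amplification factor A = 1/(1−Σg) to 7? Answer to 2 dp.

0.37

Current total gain = 0.4907.
Target gain for A = 7: g* = 1 − 1/7 = 0.8571.
Additional gain needed = 0.8571 − 0.4907 = 0.37.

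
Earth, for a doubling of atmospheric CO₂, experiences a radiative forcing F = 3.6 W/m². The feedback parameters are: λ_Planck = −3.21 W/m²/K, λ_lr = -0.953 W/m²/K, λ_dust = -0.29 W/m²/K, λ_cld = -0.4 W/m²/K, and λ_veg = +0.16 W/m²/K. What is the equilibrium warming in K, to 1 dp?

0.8 K

Net feedback parameter λ = (−3.21) + (-0.953) + (-0.29) + (-0.4) + (+0.16) = -4.693 W/m²/K.
ΔT = −F/λ = −3.6/(-4.693) = 0.8 K.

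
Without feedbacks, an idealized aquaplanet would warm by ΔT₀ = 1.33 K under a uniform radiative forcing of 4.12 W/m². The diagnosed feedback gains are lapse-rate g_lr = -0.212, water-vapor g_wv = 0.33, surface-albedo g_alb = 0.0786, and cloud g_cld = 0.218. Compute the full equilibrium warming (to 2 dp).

Total gain g = -0.212 + 0.33 + 0.0786 + 0.218 = 0.4146.
Amplification A = 1/(1 − 0.4146) = 1.708.
ΔT = 1.33 × 1.708 = 2.27 K.

2.27 K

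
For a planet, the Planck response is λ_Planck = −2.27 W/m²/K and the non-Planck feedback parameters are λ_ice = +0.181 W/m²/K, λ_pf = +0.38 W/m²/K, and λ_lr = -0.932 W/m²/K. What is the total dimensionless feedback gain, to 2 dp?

-0.16

Convert to gains: g_ice = 0.181/2.27 = 0.07974; g_pf = 0.38/2.27 = 0.1674; g_lr = -0.932/2.27 = -0.4106.
Total gain g = -0.16346.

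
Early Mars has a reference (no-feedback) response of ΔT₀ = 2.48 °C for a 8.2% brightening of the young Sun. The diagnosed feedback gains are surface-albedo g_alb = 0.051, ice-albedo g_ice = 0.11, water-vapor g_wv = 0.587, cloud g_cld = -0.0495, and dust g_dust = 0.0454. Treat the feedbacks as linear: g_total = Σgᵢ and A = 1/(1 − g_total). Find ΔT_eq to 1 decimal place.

9.7 °C

Total gain g = 0.051 + 0.11 + 0.587 − 0.0495 + 0.0454 = 0.7439.
Amplification A = 1/(1 − 0.7439) = 3.905.
ΔT = 2.48 × 3.905 = 9.7 °C.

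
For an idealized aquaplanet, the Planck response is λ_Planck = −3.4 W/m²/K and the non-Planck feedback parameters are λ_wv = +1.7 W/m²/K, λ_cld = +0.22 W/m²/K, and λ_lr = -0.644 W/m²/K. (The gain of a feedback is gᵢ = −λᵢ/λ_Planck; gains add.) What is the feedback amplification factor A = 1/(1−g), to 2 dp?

Convert to gains: g_wv = 1.7/3.4 = 0.5; g_cld = 0.22/3.4 = 0.06471; g_lr = -0.644/3.4 = -0.1894.
Total gain g = 0.37531.
A = 1/(1 − 0.37531) = 1.60.

1.60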